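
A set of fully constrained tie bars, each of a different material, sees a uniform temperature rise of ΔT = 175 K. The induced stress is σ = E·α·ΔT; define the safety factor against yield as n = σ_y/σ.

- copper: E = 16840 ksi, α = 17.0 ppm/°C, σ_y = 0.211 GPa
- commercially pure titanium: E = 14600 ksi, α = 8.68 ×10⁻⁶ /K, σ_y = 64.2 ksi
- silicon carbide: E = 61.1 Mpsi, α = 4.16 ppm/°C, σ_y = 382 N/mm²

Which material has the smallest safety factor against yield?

Converting E to GPa, α to ×10⁻⁶/K, σ_y to MPa, then σ and n for each:
  copper: E = 116.1, α = 17.0, σ_y = 211.0 → σ = 345 MPa, n = 0.611
  commercially pure titanium: E = 100.7, α = 8.68, σ_y = 442.6 → σ = 153 MPa, n = 2.89
  silicon carbide: E = 421.3, α = 4.16, σ_y = 382.0 → σ = 307 MPa, n = 1.25
Smallest n: copper with n = 0.611.

copper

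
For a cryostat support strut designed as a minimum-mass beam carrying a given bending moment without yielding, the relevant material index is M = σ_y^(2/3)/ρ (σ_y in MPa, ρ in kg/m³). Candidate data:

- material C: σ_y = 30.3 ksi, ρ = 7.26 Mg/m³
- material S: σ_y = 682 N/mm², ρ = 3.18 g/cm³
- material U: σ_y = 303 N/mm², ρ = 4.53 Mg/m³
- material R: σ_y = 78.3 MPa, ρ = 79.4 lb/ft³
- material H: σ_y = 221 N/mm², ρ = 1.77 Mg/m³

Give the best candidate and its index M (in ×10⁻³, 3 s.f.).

material S, M = 24.4×10⁻³

Convert each candidate to consistent units, then evaluate M:
  material C: σ_y = 208.9 MPa, ρ = 7260 kg/m³
  material S: σ_y = 682.0 MPa, ρ = 3180 kg/m³
  material U: σ_y = 303.0 MPa, ρ = 4530 kg/m³
  material R: σ_y = 78.30 MPa, ρ = 1272 kg/m³
  material H: σ_y = 221.0 MPa, ρ = 1770 kg/m³
  material S: M = 24.4×10⁻³
  material H: M = 20.7×10⁻³
  material R: M = 14.4×10⁻³
  material U: M = 9.96×10⁻³
  material C: M = 4.85×10⁻³
The maximum is for material S.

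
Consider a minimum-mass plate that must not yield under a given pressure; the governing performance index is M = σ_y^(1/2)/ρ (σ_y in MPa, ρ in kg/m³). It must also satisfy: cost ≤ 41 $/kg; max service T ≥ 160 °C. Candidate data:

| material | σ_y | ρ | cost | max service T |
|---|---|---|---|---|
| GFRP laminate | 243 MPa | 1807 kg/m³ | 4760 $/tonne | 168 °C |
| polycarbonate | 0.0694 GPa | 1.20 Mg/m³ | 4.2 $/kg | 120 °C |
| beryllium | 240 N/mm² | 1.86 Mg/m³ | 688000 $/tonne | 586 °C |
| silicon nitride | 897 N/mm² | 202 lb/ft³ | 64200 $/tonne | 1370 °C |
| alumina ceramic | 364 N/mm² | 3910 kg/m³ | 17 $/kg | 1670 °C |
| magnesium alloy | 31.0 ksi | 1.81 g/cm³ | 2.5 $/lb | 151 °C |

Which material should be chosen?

Screen on constraints: cost ≤ 41 $/kg; max service T ≥ 160 °C. Survivors: GFRP laminate, alumina ceramic.
In SI units:
  GFRP laminate: σ_y = 243.0 MPa, ρ = 1807 kg/m³
  alumina ceramic: σ_y = 364.0 MPa, ρ = 3910 kg/m³
  GFRP laminate: M = 8.63×10⁻³
  alumina ceramic: M = 4.88×10⁻³
The maximum is for GFRP laminate.

GFRP laminate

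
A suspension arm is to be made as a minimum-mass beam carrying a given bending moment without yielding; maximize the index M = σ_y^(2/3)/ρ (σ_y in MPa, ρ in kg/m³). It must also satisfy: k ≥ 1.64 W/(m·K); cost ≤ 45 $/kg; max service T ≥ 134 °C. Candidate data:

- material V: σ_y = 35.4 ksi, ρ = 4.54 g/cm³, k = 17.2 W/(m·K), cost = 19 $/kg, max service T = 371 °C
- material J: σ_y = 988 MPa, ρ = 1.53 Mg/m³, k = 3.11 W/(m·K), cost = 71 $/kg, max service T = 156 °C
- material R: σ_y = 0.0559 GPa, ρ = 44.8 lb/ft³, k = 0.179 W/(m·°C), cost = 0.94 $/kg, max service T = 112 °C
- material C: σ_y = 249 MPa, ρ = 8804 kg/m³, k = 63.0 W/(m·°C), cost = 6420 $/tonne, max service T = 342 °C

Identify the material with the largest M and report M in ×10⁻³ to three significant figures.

material V, M = 8.60×10⁻³

Screen on constraints: k ≥ 1.64 W/(m·K); cost ≤ 45 $/kg; max service T ≥ 134 °C. Survivors: material V, material C.
Convert each candidate to consistent units, then evaluate M:
  material V: σ_y = 244.1 MPa, ρ = 4540 kg/m³
  material C: σ_y = 249.0 MPa, ρ = 8804 kg/m³
  material V: M = 8.60×10⁻³
  material C: M = 4.50×10⁻³
Material V ranks first.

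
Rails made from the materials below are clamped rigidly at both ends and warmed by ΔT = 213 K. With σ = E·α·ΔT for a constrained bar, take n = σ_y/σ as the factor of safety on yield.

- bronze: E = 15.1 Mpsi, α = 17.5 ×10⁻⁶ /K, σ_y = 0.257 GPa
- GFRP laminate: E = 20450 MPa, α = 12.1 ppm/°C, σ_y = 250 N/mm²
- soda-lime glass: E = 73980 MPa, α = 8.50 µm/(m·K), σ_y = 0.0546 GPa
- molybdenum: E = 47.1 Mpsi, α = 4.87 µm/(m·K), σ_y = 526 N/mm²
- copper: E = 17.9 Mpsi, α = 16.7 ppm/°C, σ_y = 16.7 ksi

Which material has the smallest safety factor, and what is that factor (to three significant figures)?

In consistent units (E in GPa, α in ×10⁻⁶/K, σ_y in MPa):
  bronze: E = 104.1, α = 17.5, σ_y = 257.0 → σ = 388 MPa, n = 0.662
  GFRP laminate: E = 20.45, α = 12.1, σ_y = 250.0 → σ = 52.7 MPa, n = 4.74
  soda-lime glass: E = 73.98, α = 8.50, σ_y = 54.60 → σ = 134 MPa, n = 0.408
  molybdenum: E = 324.7, α = 4.87, σ_y = 526.0 → σ = 337 MPa, n = 1.56
  copper: E = 123.4, α = 16.7, σ_y = 115.1 → σ = 439 MPa, n = 0.262
Copper has the lowest safety factor, n = 0.262.

copper, n = 0.262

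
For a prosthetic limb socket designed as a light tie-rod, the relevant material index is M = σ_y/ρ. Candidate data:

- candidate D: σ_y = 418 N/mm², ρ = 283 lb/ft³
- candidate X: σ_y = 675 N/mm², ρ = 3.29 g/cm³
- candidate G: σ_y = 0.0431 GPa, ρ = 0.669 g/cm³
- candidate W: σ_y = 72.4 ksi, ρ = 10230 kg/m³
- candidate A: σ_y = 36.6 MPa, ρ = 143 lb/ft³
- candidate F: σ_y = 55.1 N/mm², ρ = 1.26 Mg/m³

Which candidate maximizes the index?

Convert each candidate to consistent units, then evaluate M:
  candidate D: σ_y = 418.0 MPa, ρ = 4533 kg/m³
  candidate X: σ_y = 675.0 MPa, ρ = 3290 kg/m³
  candidate G: σ_y = 43.10 MPa, ρ = 669.0 kg/m³
  candidate W: σ_y = 499.2 MPa, ρ = 10230 kg/m³
  candidate A: σ_y = 36.60 MPa, ρ = 2291 kg/m³
  candidate F: σ_y = 55.10 MPa, ρ = 1260 kg/m³
  candidate X: M = 205 kN·m/kg
  candidate D: M = 92.2 kN·m/kg
  candidate G: M = 64.4 kN·m/kg
  candidate W: M = 48.8 kN·m/kg
  candidate F: M = 43.7 kN·m/kg
  candidate A: M = 16.0 kN·m/kg
The maximum is for candidate X.

candidate X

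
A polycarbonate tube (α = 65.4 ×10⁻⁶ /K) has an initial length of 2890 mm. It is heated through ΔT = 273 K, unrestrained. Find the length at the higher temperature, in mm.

2941.6 mm

ΔL = α·L₀·ΔT = 65.4×10⁻⁶ × 2890 mm × 273.0 K = 51.6 mm.
L = L₀ + ΔL = 2890 + 51.6 = 2941.6 mm.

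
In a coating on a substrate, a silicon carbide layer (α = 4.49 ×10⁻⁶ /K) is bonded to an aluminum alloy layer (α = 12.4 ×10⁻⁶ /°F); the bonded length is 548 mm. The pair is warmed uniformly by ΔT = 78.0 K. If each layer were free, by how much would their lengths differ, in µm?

762 µm

aluminum alloy: α = 12.4×10⁻⁶/°F × 9/5 = 22.3×10⁻⁶/K.
Δα = |4.49 − 22.3|×10⁻⁶/K = 17.8×10⁻⁶/K.
ΔL_mismatch = Δα·L·ΔT = 17.8×10⁻⁶ × 548.0 mm × 78.0 K = 762 µm.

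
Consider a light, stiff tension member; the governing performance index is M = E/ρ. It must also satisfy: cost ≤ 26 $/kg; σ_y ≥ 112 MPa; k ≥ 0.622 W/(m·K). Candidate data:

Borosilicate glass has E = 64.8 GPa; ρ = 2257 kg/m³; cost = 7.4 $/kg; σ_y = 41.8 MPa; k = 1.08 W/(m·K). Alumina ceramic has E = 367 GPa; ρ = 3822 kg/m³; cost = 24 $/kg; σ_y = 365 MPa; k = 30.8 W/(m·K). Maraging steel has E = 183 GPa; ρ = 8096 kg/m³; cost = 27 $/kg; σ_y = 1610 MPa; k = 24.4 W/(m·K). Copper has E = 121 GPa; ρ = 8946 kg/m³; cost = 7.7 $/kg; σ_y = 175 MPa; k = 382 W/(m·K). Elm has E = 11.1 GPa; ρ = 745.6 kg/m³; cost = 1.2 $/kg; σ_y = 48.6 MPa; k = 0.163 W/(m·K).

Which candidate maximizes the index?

alumina ceramic

Screen on constraints: cost ≤ 26 $/kg; σ_y ≥ 112 MPa; k ≥ 0.622 W/(m·K). Survivors: alumina ceramic, copper.
Computing M directly (units already consistent):
  alumina ceramic: M = 96.0 MN·m/kg
  copper: M = 13.5 MN·m/kg
The maximum is for alumina ceramic.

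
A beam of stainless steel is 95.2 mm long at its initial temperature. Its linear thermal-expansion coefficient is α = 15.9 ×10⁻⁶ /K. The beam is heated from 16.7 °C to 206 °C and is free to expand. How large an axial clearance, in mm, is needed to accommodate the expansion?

ΔT = 206 − 16.7 = 189.3 K.
ΔL = α·L₀·ΔT = 15.9×10⁻⁶ × 95.2 mm × 189.3 K = 0.287 mm.

0.287 mm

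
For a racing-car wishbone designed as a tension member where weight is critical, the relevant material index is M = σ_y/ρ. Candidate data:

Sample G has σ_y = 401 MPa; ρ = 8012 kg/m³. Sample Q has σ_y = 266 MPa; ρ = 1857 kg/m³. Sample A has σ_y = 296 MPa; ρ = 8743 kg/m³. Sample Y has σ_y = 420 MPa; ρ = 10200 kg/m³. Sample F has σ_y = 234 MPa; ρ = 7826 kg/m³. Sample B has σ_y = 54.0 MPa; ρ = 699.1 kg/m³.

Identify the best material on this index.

sample Q

Computing M directly (units already consistent):
  sample Q: M = 143 kN·m/kg
  sample B: M = 77.2 kN·m/kg
  sample G: M = 50.0 kN·m/kg
  sample Y: M = 41.2 kN·m/kg
  sample A: M = 33.9 kN·m/kg
  sample F: M = 29.9 kN·m/kg
Sample Q ranks first.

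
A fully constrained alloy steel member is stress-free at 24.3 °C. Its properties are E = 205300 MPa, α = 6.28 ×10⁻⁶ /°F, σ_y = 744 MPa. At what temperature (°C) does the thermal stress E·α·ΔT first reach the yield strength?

E = 205300 MPa = 205.3 GPa.
α = 6.28×10⁻⁶/°F × 9/5 = 11.3×10⁻⁶/K.
E·α·ΔT = 744.0 MPa ⇒ ΔT = 744.0 / (205.3×10³ × 11.3×10⁻⁶) = 320.6 K.
T = 24.3 + 320.6 = 344.9 °C.

345 °C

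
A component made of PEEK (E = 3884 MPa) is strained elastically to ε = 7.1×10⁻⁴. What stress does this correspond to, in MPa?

E = 3884 MPa = 3.884 GPa.
σ = E·ε = 3884 MPa × 7.1×10⁻⁴ = 2.76 MPa.

2.76 MPa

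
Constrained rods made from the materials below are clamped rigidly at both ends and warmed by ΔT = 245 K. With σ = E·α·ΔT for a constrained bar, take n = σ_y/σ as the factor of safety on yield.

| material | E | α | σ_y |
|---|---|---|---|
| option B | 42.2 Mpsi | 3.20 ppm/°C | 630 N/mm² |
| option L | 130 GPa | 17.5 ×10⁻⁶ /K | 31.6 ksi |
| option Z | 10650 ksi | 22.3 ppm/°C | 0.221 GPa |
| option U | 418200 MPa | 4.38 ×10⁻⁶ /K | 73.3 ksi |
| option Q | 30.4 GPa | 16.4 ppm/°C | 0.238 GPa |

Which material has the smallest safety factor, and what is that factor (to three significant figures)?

With everything in SI (GPa, ×10⁻⁶/K, MPa):
  option B: E = 291.0, α = 3.20, σ_y = 630.0 → σ = 228 MPa, n = 2.76
  option L: E = 130.0, α = 17.5, σ_y = 217.9 → σ = 557 MPa, n = 0.391
  option Z: E = 73.43, α = 22.3, σ_y = 221.0 → σ = 401 MPa, n = 0.551
  option U: E = 418.2, α = 4.38, σ_y = 505.4 → σ = 449 MPa, n = 1.13
  option Q: E = 30.40, α = 16.4, σ_y = 238.0 → σ = 122 MPa, n = 1.95
Option L has the lowest safety factor, n = 0.391.

option L, n = 0.391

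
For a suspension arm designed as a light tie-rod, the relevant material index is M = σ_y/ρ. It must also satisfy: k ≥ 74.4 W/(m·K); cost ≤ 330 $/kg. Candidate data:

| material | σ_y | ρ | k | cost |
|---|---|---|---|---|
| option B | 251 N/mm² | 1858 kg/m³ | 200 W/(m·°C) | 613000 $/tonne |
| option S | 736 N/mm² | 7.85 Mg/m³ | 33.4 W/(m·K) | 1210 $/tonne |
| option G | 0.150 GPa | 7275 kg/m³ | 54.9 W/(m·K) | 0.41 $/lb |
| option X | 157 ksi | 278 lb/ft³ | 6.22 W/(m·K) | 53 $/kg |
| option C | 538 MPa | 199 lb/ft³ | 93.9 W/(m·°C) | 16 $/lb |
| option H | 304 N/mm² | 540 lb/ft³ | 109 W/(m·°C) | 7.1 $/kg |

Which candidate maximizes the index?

Screen on constraints: k ≥ 74.4 W/(m·K); cost ≤ 330 $/kg. Survivors: option C, option H.
Putting every candidate on a common basis:
  option C: σ_y = 538.0 MPa, ρ = 3188 kg/m³
  option H: σ_y = 304.0 MPa, ρ = 8650 kg/m³
  option C: M = 169 kN·m/kg
  option H: M = 35.1 kN·m/kg
Option C has the largest M.

option C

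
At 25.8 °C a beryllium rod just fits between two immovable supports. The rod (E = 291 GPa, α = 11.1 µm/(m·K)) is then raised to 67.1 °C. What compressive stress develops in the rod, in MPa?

ΔT = 41.30 K. Constrained thermal stress σ = E·α·ΔT = 291.0×10³ MPa × 11.1×10⁻⁶ × 41.30 = 133 MPa (compressive).

133 MPa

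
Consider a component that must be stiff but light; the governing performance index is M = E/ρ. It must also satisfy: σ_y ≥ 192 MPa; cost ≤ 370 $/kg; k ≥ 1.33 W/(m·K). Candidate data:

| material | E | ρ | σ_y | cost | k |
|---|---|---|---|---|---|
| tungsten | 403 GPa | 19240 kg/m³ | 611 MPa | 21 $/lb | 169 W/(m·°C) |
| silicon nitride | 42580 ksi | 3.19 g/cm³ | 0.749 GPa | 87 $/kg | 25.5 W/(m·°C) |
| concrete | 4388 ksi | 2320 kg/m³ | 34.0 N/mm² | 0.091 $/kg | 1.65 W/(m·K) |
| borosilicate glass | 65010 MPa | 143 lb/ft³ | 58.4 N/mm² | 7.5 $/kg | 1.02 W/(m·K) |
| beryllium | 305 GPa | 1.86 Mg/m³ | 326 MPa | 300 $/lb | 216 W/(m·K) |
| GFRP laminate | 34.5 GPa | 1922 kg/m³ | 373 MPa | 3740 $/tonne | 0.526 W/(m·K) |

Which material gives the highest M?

silicon nitride

Screen on constraints: σ_y ≥ 192 MPa; cost ≤ 370 $/kg; k ≥ 1.33 W/(m·K). Survivors: tungsten, silicon nitride.
After converting to SI:
  tungsten: E = 403.0 GPa, ρ = 19240 kg/m³
  silicon nitride: E = 293.6 GPa, ρ = 3190 kg/m³
  silicon nitride: M = 92.0 MN·m/kg
  tungsten: M = 20.9 MN·m/kg
Silicon nitride ranks first.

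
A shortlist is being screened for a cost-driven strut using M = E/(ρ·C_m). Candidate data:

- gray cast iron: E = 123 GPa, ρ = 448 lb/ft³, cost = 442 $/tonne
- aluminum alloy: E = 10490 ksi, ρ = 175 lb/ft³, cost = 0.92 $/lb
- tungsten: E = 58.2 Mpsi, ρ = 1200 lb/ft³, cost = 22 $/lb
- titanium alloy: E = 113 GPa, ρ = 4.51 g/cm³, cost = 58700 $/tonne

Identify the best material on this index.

After converting to SI:
  gray cast iron: E = 123.0 GPa, ρ = 7176 kg/m³, cost = 0.4420 $/kg
  aluminum alloy: E = 72.33 GPa, ρ = 2803 kg/m³, cost = 2.028 $/kg
  tungsten: E = 401.3 GPa, ρ = 19220 kg/m³, cost = 48.50 $/kg
  titanium alloy: E = 113.0 GPa, ρ = 4510 kg/m³, cost = 58.70 $/kg
  gray cast iron: M = 38.8 MN·m per $
  aluminum alloy: M = 12.7 MN·m per $
  tungsten: M = 0.430 MN·m per $
  titanium alloy: M = 0.427 MN·m per $
The maximum is for gray cast iron.

gray cast iron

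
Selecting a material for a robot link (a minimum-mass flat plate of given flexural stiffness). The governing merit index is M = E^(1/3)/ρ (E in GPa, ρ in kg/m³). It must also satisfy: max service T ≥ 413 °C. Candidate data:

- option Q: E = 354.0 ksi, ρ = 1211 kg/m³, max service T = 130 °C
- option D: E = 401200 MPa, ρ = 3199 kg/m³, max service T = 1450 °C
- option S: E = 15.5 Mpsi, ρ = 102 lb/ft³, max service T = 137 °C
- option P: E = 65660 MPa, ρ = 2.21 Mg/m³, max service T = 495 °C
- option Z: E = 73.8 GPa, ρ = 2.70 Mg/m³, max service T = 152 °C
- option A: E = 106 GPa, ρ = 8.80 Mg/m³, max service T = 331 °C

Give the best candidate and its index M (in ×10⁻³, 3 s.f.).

option D, M = 2.31×10⁻³

Screen on constraints: max service T ≥ 413 °C. Survivors: option D, option P.
After converting to SI:
  option D: E = 401.2 GPa, ρ = 3199 kg/m³
  option P: E = 65.66 GPa, ρ = 2210 kg/m³
  option D: M = 2.31×10⁻³
  option P: M = 1.83×10⁻³
Option D ranks first.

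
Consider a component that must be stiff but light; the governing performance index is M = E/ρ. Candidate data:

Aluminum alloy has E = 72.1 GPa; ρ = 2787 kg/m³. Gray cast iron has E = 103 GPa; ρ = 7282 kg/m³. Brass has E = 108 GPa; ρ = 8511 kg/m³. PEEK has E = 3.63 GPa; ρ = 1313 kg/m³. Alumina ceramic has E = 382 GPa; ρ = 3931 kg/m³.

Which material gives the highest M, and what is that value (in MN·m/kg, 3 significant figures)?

alumina ceramic, M = 97.2 MN·m/kg

Per-candidate index values:
  alumina ceramic: M = 97.2 MN·m/kg
  aluminum alloy: M = 25.9 MN·m/kg
  gray cast iron: M = 14.1 MN·m/kg
  brass: M = 12.7 MN·m/kg
  PEEK: M = 2.76 MN·m/kg
Alumina ceramic ranks first.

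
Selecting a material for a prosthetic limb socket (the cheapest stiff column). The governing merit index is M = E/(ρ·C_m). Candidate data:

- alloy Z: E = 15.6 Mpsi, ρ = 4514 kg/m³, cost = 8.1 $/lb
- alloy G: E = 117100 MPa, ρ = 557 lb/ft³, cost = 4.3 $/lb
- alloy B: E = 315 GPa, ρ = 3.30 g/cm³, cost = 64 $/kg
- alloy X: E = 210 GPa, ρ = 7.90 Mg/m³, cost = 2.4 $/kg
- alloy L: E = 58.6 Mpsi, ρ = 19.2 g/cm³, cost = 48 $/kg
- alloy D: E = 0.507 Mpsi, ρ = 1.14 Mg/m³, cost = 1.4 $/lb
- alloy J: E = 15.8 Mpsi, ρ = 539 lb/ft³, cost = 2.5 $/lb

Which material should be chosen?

alloy X

After converting to SI:
  alloy Z: E = 107.6 GPa, ρ = 4514 kg/m³, cost = 17.86 $/kg
  alloy G: E = 117.1 GPa, ρ = 8922 kg/m³, cost = 9.480 $/kg
  alloy B: E = 315.0 GPa, ρ = 3300 kg/m³, cost = 64.00 $/kg
  alloy X: E = 210.0 GPa, ρ = 7900 kg/m³, cost = 2.400 $/kg
  alloy L: E = 404.0 GPa, ρ = 19200 kg/m³, cost = 48.00 $/kg
  alloy D: E = 3.496 GPa, ρ = 1140 kg/m³, cost = 3.086 $/kg
  alloy J: E = 108.9 GPa, ρ = 8634 kg/m³, cost = 5.511 $/kg
  alloy X: M = 11.1 MN·m per $
  alloy J: M = 2.29 MN·m per $
  alloy B: M = 1.49 MN·m per $
  alloy G: M = 1.38 MN·m per $
  alloy Z: M = 1.33 MN·m per $
  alloy D: M = 0.993 MN·m per $
  alloy L: M = 0.438 MN·m per $
The maximum is for alloy X.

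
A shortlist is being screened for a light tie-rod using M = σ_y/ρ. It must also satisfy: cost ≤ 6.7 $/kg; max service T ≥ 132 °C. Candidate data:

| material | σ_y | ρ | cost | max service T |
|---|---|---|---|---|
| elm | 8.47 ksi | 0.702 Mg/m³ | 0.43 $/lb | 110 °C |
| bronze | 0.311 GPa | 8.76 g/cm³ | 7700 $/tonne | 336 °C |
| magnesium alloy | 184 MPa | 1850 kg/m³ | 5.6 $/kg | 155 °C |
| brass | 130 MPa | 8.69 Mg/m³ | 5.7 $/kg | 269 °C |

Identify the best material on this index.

magnesium alloy

Screen on constraints: cost ≤ 6.7 $/kg; max service T ≥ 132 °C. Survivors: magnesium alloy, brass.
Normalizing units and computing the index:
  magnesium alloy: σ_y = 184.0 MPa, ρ = 1850 kg/m³
  brass: σ_y = 130.0 MPa, ρ = 8690 kg/m³
  magnesium alloy: M = 99.5 kN·m/kg
  brass: M = 15.0 kN·m/kg
Magnesium alloy has the largest M.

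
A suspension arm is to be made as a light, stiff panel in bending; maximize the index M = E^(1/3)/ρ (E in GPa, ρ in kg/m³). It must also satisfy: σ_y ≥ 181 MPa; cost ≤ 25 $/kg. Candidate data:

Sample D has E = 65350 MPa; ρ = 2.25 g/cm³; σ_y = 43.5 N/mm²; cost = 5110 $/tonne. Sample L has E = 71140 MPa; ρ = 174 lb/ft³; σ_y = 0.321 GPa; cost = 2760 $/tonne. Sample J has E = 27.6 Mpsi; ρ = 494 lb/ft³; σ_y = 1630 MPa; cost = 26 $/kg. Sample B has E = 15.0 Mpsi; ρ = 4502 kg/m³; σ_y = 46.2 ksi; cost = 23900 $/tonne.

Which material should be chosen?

sample L

Screen on constraints: σ_y ≥ 181 MPa; cost ≤ 25 $/kg. Survivors: sample L, sample B.
Normalizing units and computing the index:
  sample L: E = 71.14 GPa, ρ = 2787 kg/m³
  sample B: E = 103.4 GPa, ρ = 4502 kg/m³
  sample L: M = 1.49×10⁻³
  sample B: M = 1.04×10⁻³
Sample L has the largest M.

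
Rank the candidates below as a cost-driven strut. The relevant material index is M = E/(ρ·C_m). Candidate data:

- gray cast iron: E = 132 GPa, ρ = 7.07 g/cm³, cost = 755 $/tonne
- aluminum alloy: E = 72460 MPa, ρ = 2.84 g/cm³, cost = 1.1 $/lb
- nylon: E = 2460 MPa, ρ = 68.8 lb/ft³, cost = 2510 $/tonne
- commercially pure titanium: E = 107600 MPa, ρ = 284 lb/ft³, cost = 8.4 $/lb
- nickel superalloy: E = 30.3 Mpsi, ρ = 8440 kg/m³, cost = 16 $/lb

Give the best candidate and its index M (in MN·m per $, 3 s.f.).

Putting every candidate on a common basis:
  gray cast iron: E = 132.0 GPa, ρ = 7070 kg/m³, cost = 0.7550 $/kg
  aluminum alloy: E = 72.46 GPa, ρ = 2840 kg/m³, cost = 2.425 $/kg
  nylon: E = 2.460 GPa, ρ = 1102 kg/m³, cost = 2.510 $/kg
  commercially pure titanium: E = 107.6 GPa, ρ = 4549 kg/m³, cost = 18.52 $/kg
  nickel superalloy: E = 208.9 GPa, ρ = 8440 kg/m³, cost = 35.27 $/kg
  gray cast iron: M = 24.7 MN·m per $
  aluminum alloy: M = 10.5 MN·m per $
  commercially pure titanium: M = 1.28 MN·m per $
  nylon: M = 0.889 MN·m per $
  nickel superalloy: M = 0.702 MN·m per $
Gray cast iron ranks first.

gray cast iron, M = 24.7 MN·m per $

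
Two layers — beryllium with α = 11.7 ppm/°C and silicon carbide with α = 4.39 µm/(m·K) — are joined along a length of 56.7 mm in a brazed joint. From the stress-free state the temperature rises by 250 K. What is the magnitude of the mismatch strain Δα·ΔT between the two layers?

Δα = |11.7 − 4.39|×10⁻⁶/K = 7.31×10⁻⁶/K.
Mismatch strain = Δα·ΔT = 7.31×10⁻⁶ × 250.0 = 1.83×10⁻³.

1.83×10⁻³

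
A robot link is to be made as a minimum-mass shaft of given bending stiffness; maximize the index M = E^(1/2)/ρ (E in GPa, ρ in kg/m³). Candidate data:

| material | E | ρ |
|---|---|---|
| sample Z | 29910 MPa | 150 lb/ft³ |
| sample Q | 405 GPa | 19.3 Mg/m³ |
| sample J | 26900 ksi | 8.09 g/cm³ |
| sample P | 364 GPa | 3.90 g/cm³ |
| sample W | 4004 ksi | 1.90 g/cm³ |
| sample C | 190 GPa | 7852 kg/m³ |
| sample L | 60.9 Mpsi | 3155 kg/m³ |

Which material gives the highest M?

Normalizing units and computing the index:
  sample Z: E = 29.91 GPa, ρ = 2403 kg/m³
  sample Q: E = 405.0 GPa, ρ = 19300 kg/m³
  sample J: E = 185.5 GPa, ρ = 8090 kg/m³
  sample P: E = 364.0 GPa, ρ = 3900 kg/m³
  sample W: E = 27.61 GPa, ρ = 1900 kg/m³
  sample C: E = 190.0 GPa, ρ = 7852 kg/m³
  sample L: E = 419.9 GPa, ρ = 3155 kg/m³
  sample L: M = 6.49×10⁻³
  sample P: M = 4.89×10⁻³
  sample W: M = 2.77×10⁻³
  sample Z: M = 2.28×10⁻³
  sample C: M = 1.76×10⁻³
  sample J: M = 1.68×10⁻³
  sample Q: M = 1.04×10⁻³
Sample L ranks first.

sample L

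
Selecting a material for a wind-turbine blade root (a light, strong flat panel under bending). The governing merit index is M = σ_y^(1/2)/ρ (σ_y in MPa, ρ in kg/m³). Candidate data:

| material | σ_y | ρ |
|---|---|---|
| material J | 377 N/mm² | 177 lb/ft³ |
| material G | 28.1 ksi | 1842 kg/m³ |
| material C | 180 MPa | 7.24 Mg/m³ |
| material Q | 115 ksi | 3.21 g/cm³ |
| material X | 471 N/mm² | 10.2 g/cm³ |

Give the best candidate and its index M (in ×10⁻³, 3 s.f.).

material Q, M = 8.77×10⁻³

In SI units:
  material J: σ_y = 377.0 MPa, ρ = 2835 kg/m³
  material G: σ_y = 193.7 MPa, ρ = 1842 kg/m³
  material C: σ_y = 180.0 MPa, ρ = 7240 kg/m³
  material Q: σ_y = 792.9 MPa, ρ = 3210 kg/m³
  material X: σ_y = 471.0 MPa, ρ = 10200 kg/m³
  material Q: M = 8.77×10⁻³
  material G: M = 7.56×10⁻³
  material J: M = 6.85×10⁻³
  material X: M = 2.13×10⁻³
  material C: M = 1.85×10⁻³
Highest index: material Q.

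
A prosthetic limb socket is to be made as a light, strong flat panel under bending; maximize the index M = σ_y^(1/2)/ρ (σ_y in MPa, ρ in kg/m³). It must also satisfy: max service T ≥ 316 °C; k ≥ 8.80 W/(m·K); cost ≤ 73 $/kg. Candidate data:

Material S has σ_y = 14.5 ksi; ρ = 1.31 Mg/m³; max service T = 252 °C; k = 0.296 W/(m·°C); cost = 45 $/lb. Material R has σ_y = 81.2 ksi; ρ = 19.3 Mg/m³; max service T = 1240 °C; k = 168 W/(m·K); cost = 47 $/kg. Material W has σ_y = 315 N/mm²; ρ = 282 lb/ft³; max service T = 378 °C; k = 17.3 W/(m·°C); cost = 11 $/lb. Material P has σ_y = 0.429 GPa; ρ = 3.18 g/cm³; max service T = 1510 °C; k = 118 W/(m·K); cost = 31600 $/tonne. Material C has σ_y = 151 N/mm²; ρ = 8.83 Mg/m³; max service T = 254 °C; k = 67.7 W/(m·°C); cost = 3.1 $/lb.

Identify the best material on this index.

Screen on constraints: max service T ≥ 316 °C; k ≥ 8.80 W/(m·K); cost ≤ 73 $/kg. Survivors: material R, material W, material P.
Normalizing units and computing the index:
  material R: σ_y = 559.9 MPa, ρ = 19300 kg/m³
  material W: σ_y = 315.0 MPa, ρ = 4517 kg/m³
  material P: σ_y = 429.0 MPa, ρ = 3180 kg/m³
  material P: M = 6.51×10⁻³
  material W: M = 3.93×10⁻³
  material R: M = 1.23×10⁻³
Highest index: material P.

material P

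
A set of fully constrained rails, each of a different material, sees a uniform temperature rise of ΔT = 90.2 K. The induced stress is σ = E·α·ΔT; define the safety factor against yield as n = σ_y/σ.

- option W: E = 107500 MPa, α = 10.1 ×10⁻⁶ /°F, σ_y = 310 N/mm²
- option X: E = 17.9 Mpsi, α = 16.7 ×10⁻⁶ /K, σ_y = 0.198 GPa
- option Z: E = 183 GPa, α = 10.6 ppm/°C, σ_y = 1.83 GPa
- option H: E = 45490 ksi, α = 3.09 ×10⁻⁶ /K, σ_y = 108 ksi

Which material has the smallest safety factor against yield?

In consistent units (E in GPa, α in ×10⁻⁶/K, σ_y in MPa):
  option W: E = 107.5, α = 18.2, σ_y = 310.0 → σ = 176 MPa, n = 1.76
  option X: E = 123.4, α = 16.7, σ_y = 198.0 → σ = 186 MPa, n = 1.07
  option Z: E = 183.0, α = 10.6, σ_y = 1830 → σ = 175 MPa, n = 10.5
  option H: E = 313.6, α = 3.09, σ_y = 744.6 → σ = 87.4 MPa, n = 8.52
Smallest n: option X with n = 1.07.

option X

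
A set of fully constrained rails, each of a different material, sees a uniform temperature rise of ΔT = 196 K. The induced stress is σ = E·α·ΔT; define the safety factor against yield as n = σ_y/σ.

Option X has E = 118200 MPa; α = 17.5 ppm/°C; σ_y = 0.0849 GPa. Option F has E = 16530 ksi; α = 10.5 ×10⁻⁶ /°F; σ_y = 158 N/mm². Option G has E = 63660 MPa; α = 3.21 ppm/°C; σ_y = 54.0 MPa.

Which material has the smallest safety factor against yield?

Converting E to GPa, α to ×10⁻⁶/K, σ_y to MPa, then σ and n for each:
  option X: E = 118.2, α = 17.5, σ_y = 84.90 → σ = 405 MPa, n = 0.209
  option F: E = 114.0, α = 18.9, σ_y = 158.0 → σ = 422 MPa, n = 0.374
  option G: E = 63.66, α = 3.21, σ_y = 54.00 → σ = 40.1 MPa, n = 1.35
Smallest n: option X with n = 0.209.

option X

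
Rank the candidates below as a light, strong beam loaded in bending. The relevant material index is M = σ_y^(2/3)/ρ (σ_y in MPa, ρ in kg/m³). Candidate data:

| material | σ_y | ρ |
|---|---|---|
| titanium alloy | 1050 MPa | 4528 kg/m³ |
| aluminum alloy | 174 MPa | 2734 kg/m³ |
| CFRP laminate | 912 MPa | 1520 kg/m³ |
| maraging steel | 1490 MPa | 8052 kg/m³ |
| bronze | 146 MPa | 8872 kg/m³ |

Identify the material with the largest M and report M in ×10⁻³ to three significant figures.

Evaluate M for each candidate:
  CFRP laminate: M = 61.9×10⁻³
  titanium alloy: M = 22.8×10⁻³
  maraging steel: M = 16.2×10⁻³
  aluminum alloy: M = 11.4×10⁻³
  bronze: M = 3.13×10⁻³
Highest index: CFRP laminate.

CFRP laminate, M = 61.9×10⁻³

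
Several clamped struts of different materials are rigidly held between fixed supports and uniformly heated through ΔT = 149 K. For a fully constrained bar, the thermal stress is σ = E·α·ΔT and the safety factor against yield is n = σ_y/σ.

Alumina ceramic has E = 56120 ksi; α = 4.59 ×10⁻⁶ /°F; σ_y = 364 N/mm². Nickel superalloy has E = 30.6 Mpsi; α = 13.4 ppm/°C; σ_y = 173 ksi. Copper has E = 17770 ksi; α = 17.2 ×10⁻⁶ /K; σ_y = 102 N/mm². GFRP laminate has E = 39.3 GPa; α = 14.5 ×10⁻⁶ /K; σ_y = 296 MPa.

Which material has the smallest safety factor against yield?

copper

With everything in SI (GPa, ×10⁻⁶/K, MPa):
  alumina ceramic: E = 386.9, α = 8.26, σ_y = 364.0 → σ = 476 MPa, n = 0.764
  nickel superalloy: E = 211.0, α = 13.4, σ_y = 1193 → σ = 421 MPa, n = 2.83
  copper: E = 122.5, α = 17.2, σ_y = 102.0 → σ = 314 MPa, n = 0.325
  GFRP laminate: E = 39.30, α = 14.5, σ_y = 296.0 → σ = 84.9 MPa, n = 3.49
Copper has the lowest safety factor, n = 0.325.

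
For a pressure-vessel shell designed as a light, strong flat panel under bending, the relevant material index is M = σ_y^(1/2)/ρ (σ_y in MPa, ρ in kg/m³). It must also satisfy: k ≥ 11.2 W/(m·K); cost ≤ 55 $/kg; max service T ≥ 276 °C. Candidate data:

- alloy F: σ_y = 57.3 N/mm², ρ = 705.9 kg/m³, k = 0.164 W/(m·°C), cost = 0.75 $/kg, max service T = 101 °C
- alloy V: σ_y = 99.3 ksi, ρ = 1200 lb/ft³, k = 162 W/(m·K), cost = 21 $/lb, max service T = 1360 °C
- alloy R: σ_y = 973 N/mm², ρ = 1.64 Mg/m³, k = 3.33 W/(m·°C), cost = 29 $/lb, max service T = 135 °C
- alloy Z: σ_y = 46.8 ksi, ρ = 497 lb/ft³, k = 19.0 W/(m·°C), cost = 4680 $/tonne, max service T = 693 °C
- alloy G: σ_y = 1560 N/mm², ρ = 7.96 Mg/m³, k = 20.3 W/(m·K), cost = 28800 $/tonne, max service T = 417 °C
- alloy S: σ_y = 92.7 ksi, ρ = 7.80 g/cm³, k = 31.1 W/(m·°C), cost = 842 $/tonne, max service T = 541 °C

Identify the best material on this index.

Screen on constraints: k ≥ 11.2 W/(m·K); cost ≤ 55 $/kg; max service T ≥ 276 °C. Survivors: alloy V, alloy Z, alloy G, alloy S.
Normalizing units and computing the index:
  alloy V: σ_y = 684.6 MPa, ρ = 19220 kg/m³
  alloy Z: σ_y = 322.7 MPa, ρ = 7961 kg/m³
  alloy G: σ_y = 1560 MPa, ρ = 7960 kg/m³
  alloy S: σ_y = 639.1 MPa, ρ = 7800 kg/m³
  alloy G: M = 4.96×10⁻³
  alloy S: M = 3.24×10⁻³
  alloy Z: M = 2.26×10⁻³
  alloy V: M = 1.36×10⁻³
Alloy G has the largest M.

alloy G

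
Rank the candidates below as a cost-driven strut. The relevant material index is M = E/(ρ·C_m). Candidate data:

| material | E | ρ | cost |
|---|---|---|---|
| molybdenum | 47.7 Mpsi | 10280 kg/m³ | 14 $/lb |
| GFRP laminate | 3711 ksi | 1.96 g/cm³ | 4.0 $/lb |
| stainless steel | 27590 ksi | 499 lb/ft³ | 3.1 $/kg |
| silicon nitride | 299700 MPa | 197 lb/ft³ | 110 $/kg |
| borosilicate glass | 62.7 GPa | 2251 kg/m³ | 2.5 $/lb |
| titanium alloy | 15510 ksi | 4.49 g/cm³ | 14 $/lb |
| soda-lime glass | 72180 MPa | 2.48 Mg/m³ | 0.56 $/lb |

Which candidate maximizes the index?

soda-lime glass

Normalizing units and computing the index:
  molybdenum: E = 328.9 GPa, ρ = 10280 kg/m³, cost = 30.86 $/kg
  GFRP laminate: E = 25.59 GPa, ρ = 1960 kg/m³, cost = 8.818 $/kg
  stainless steel: E = 190.2 GPa, ρ = 7993 kg/m³, cost = 3.100 $/kg
  silicon nitride: E = 299.7 GPa, ρ = 3156 kg/m³, cost = 110.0 $/kg
  borosilicate glass: E = 62.70 GPa, ρ = 2251 kg/m³, cost = 5.511 $/kg
  titanium alloy: E = 106.9 GPa, ρ = 4490 kg/m³, cost = 30.86 $/kg
  soda-lime glass: E = 72.18 GPa, ρ = 2480 kg/m³, cost = 1.235 $/kg
  soda-lime glass: M = 23.6 MN·m per $
  stainless steel: M = 7.68 MN·m per $
  borosilicate glass: M = 5.05 MN·m per $
  GFRP laminate: M = 1.48 MN·m per $
  molybdenum: M = 1.04 MN·m per $
  silicon nitride: M = 0.863 MN·m per $
  titanium alloy: M = 0.772 MN·m per $
Soda-lime glass ranks first.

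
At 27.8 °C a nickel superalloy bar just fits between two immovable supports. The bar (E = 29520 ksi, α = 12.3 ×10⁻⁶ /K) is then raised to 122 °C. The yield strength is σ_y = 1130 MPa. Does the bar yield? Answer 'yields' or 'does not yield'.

does not yield

E = 29520 ksi = 203.5 GPa.
ΔT = 94.20 K. Constrained thermal stress σ = E·α·ΔT = 203.5×10³ MPa × 12.3×10⁻⁶ × 94.20 = 236 MPa (compressive).
Compare to σ_y = 1130 MPa: σ < σ_y, so it does not yield.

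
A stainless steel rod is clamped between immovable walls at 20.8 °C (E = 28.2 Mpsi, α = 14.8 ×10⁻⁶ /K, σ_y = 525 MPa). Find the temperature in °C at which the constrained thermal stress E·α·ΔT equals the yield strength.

203 °C

E = 28.2 Mpsi = 194.4 GPa.
E·α·ΔT = 525.0 MPa ⇒ ΔT = 525.0 / (194.4×10³ × 14.8×10⁻⁶) = 182.4 K.
T = 20.8 + 182.4 = 203.2 °C.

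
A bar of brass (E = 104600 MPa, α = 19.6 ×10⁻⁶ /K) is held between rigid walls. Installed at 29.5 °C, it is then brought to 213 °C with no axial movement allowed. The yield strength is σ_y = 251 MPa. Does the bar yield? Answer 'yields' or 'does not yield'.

E = 104600 MPa = 104.6 GPa.
ΔT = 183.5 K. Constrained thermal stress σ = E·α·ΔT = 104.6×10³ MPa × 19.6×10⁻⁶ × 183.5 = 376 MPa (compressive).
Compare to σ_y = 251 MPa: σ ≥ σ_y, so it yields.

yields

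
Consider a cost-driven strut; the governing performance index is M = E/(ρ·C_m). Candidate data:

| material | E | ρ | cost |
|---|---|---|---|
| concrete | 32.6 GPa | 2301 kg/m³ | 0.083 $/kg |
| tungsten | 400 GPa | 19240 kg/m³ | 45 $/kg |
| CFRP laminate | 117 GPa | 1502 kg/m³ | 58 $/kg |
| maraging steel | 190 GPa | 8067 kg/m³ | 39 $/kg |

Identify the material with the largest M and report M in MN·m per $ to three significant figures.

concrete, M = 171 MN·m per $

Computing M directly (units already consistent):
  concrete: M = 171 MN·m per $
  CFRP laminate: M = 1.34 MN·m per $
  maraging steel: M = 0.604 MN·m per $
  tungsten: M = 0.462 MN·m per $
Highest index: concrete.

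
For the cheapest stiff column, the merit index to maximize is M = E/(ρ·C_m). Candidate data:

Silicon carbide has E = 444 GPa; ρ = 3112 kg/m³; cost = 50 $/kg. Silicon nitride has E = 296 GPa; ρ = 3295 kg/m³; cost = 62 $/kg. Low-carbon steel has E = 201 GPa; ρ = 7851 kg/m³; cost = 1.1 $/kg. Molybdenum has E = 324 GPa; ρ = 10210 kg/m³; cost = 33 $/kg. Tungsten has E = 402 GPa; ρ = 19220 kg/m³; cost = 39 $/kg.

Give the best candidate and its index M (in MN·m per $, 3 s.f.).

Computing M directly (units already consistent):
  low-carbon steel: M = 23.3 MN·m per $
  silicon carbide: M = 2.85 MN·m per $
  silicon nitride: M = 1.45 MN·m per $
  molybdenum: M = 0.962 MN·m per $
  tungsten: M = 0.536 MN·m per $
The maximum is for low-carbon steel.

low-carbon steel, M = 23.3 MN·m per $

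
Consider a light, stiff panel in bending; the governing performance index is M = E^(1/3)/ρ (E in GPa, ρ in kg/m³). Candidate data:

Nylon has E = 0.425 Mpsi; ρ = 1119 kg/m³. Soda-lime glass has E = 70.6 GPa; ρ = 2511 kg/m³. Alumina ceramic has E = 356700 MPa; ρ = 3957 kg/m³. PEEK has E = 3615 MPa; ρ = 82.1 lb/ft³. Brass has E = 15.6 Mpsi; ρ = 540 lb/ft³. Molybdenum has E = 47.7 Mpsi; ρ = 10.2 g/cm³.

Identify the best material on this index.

In SI units:
  nylon: E = 2.930 GPa, ρ = 1119 kg/m³
  soda-lime glass: E = 70.60 GPa, ρ = 2511 kg/m³
  alumina ceramic: E = 356.7 GPa, ρ = 3957 kg/m³
  PEEK: E = 3.615 GPa, ρ = 1315 kg/m³
  brass: E = 107.6 GPa, ρ = 8650 kg/m³
  molybdenum: E = 328.9 GPa, ρ = 10200 kg/m³
  alumina ceramic: M = 1.79×10⁻³
  soda-lime glass: M = 1.65×10⁻³
  nylon: M = 1.28×10⁻³
  PEEK: M = 1.17×10⁻³
  molybdenum: M = 0.677×10⁻³
  brass: M = 0.550×10⁻³
Highest index: alumina ceramic.

alumina ceramic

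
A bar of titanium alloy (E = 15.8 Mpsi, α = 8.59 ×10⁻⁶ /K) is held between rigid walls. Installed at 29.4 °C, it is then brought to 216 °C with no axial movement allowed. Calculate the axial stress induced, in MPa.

175 MPa

E = 15.8 Mpsi = 108.9 GPa.
ΔT = 186.6 K. Constrained thermal stress σ = E·α·ΔT = 108.9×10³ MPa × 8.59×10⁻⁶ × 186.6 = 175 MPa (compressive).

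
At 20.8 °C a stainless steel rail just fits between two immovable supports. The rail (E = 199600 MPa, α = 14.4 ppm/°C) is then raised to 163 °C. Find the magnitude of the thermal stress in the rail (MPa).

E = 199600 MPa = 199.6 GPa.
ΔT = 142.2 K. Constrained thermal stress σ = E·α·ΔT = 199.6×10³ MPa × 14.4×10⁻⁶ × 142.2 = 409 MPa (compressive).

409 MPa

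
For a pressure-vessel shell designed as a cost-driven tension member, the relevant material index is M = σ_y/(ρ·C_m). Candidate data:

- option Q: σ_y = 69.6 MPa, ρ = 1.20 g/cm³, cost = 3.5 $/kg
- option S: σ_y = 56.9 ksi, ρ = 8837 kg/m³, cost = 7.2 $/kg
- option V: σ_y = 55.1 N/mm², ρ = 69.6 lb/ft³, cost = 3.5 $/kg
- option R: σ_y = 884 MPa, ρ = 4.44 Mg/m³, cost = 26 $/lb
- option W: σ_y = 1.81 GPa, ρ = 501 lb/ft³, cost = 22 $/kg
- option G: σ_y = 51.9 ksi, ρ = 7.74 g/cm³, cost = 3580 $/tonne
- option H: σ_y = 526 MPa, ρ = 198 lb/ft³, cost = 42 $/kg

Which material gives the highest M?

In SI units:
  option Q: σ_y = 69.60 MPa, ρ = 1200 kg/m³, cost = 3.500 $/kg
  option S: σ_y = 392.3 MPa, ρ = 8837 kg/m³, cost = 7.200 $/kg
  option V: σ_y = 55.10 MPa, ρ = 1115 kg/m³, cost = 3.500 $/kg
  option R: σ_y = 884.0 MPa, ρ = 4440 kg/m³, cost = 57.32 $/kg
  option W: σ_y = 1810 MPa, ρ = 8025 kg/m³, cost = 22.00 $/kg
  option G: σ_y = 357.8 MPa, ρ = 7740 kg/m³, cost = 3.580 $/kg
  option H: σ_y = 526.0 MPa, ρ = 3172 kg/m³, cost = 42.00 $/kg
  option Q: M = 16.6 kN·m per $
  option V: M = 14.1 kN·m per $
  option G: M = 12.9 kN·m per $
  option W: M = 10.3 kN·m per $
  option S: M = 6.17 kN·m per $
  option H: M = 3.95 kN·m per $
  option R: M = 3.47 kN·m per $
Option Q has the largest M.

option Q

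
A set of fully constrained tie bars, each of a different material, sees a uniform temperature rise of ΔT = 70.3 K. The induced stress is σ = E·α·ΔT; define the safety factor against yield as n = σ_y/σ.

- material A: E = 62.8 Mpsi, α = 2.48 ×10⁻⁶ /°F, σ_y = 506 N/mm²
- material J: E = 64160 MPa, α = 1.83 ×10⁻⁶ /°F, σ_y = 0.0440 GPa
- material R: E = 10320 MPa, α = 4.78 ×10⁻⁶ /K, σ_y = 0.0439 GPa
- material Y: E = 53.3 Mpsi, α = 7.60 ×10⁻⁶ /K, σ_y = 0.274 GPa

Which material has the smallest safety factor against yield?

Converting E to GPa, α to ×10⁻⁶/K, σ_y to MPa, then σ and n for each:
  material A: E = 433.0, α = 4.46, σ_y = 506.0 → σ = 136 MPa, n = 3.72
  material J: E = 64.16, α = 3.29, σ_y = 44.00 → σ = 14.9 MPa, n = 2.96
  material R: E = 10.32, α = 4.78, σ_y = 43.90 → σ = 3.47 MPa, n = 12.7
  material Y: E = 367.5, α = 7.60, σ_y = 274.0 → σ = 196 MPa, n = 1.40
Smallest n: material Y with n = 1.40.

material Y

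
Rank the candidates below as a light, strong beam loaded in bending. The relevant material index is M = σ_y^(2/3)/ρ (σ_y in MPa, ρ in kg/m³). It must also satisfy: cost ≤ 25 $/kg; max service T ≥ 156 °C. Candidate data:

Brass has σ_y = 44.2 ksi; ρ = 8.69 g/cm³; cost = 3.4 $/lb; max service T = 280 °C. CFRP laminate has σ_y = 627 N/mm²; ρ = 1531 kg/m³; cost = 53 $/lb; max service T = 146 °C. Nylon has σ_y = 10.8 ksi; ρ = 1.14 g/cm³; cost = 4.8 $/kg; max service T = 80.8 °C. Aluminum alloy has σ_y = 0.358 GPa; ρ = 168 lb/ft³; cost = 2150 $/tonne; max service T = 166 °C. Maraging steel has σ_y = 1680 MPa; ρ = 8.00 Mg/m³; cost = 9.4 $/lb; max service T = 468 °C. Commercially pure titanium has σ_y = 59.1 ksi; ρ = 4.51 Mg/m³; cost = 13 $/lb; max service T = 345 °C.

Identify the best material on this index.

aluminum alloy

Screen on constraints: cost ≤ 25 $/kg; max service T ≥ 156 °C. Survivors: brass, aluminum alloy, maraging steel.
Normalizing units and computing the index:
  brass: σ_y = 304.7 MPa, ρ = 8690 kg/m³
  aluminum alloy: σ_y = 358.0 MPa, ρ = 2691 kg/m³
  maraging steel: σ_y = 1680 MPa, ρ = 8000 kg/m³
  aluminum alloy: M = 18.7×10⁻³
  maraging steel: M = 17.7×10⁻³
  brass: M = 5.21×10⁻³
Highest index: aluminum alloy.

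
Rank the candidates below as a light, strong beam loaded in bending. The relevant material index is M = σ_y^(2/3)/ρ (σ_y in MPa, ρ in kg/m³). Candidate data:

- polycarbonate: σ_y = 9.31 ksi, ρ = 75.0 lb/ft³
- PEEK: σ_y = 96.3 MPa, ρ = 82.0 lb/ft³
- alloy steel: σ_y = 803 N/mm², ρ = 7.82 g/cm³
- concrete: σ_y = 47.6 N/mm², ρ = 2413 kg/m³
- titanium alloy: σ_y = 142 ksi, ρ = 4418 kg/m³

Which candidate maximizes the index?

titanium alloy

After converting to SI:
  polycarbonate: σ_y = 64.19 MPa, ρ = 1201 kg/m³
  PEEK: σ_y = 96.30 MPa, ρ = 1314 kg/m³
  alloy steel: σ_y = 803.0 MPa, ρ = 7820 kg/m³
  concrete: σ_y = 47.60 MPa, ρ = 2413 kg/m³
  titanium alloy: σ_y = 979.1 MPa, ρ = 4418 kg/m³
  titanium alloy: M = 22.3×10⁻³
  PEEK: M = 16.0×10⁻³
  polycarbonate: M = 13.3×10⁻³
  alloy steel: M = 11.0×10⁻³
  concrete: M = 5.44×10⁻³
Titanium alloy has the largest M.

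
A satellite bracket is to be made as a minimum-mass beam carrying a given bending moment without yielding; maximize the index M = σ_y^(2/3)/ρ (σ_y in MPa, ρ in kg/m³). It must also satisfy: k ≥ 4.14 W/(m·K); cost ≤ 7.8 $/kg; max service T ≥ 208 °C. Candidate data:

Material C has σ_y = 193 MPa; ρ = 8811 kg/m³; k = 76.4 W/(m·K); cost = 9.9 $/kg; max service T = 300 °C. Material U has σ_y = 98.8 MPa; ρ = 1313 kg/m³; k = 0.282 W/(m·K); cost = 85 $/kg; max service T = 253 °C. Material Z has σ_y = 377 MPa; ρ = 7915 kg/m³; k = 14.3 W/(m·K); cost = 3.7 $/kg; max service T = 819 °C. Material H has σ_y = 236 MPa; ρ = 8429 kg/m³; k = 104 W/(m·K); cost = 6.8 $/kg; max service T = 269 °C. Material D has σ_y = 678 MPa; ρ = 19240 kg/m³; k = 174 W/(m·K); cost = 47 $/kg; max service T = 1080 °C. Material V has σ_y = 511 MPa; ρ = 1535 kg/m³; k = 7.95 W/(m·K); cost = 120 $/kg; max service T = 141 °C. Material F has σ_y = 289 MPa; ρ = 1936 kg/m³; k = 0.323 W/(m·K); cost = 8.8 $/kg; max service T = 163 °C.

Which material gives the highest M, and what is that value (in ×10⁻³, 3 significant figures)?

Screen on constraints: k ≥ 4.14 W/(m·K); cost ≤ 7.8 $/kg; max service T ≥ 208 °C. Survivors: material Z, material H.
Per-candidate index values:
  material Z: M = 6.59×10⁻³
  material H: M = 4.53×10⁻³
Material Z has the largest M.

material Z, M = 6.59×10⁻³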